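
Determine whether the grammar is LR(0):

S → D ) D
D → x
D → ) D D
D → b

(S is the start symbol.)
Yes, the grammar is LR(0)

Augment with S' → S and build the canonical LR(0) collection (I0 = CLOSURE({[S' → . S]}), then GOTO on every symbol after a dot until no new states appear). It has 10 states:
  I0: { [D → . ) D D], [D → . b], [D → . x], [S → . D ) D], [S' → . S] }  — shift
  I1: { [D → ) . D D], [D → . ) D D], [D → . b], [D → . x] }  — shift
  I2: { [S → D . ) D] }  — shift
  I3: { [S' → S .] }  — accept
  I4: { [D → b .] }  — reduce
  I5: { [D → x .] }  — reduce
  I6: { [D → . ) D D], [D → . b], [D → . x], [S → D ) . D] }  — shift
  I7: { [S → D ) D .] }  — reduce
  I8: { [D → ) D . D], [D → . ) D D], [D → . b], [D → . x] }  — shift
  I9: { [D → ) D D .] }  — reduce

Every state is either a pure shift/goto state or contains exactly one complete item and nothing to shift — no conflicts. The grammar is LR(0).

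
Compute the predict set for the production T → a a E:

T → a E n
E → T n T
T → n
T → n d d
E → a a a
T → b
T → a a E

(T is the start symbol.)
{ 'a' }

PREDICT(T → a a E) = (FIRST(RHS) \ {ε}) ∪ (FOLLOW(T) if ε ∈ FIRST(RHS), i.e. RHS ⇒* ε)
FIRST(a a E) = { 'a' }
ε ∉ FIRST(a a E), so FOLLOW(T) is not added.
PREDICT(T → a a E) = { 'a' }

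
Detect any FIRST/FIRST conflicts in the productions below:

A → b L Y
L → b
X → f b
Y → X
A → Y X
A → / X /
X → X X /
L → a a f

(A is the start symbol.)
A FIRST/FIRST conflict occurs when two productions N → α and N → β for the same non-terminal have FIRST(α) ∩ FIRST(β) ≠ ∅ (with ε ∈ FIRST of a nullable right-hand side, so two nullable alternatives also conflict).

FIRST sets of the non-terminals at (or reachable through a nullable prefix from) the front of some alternative:
  FIRST(Y) = { 'f' }
  FIRST(X) = { 'f' }

Productions for A:
  A → b L Y: FIRST = { 'b' }
  A → Y X: FIRST = { 'f' }
  A → / X /: FIRST = { '/' }
Productions for L:
  L → b: FIRST = { 'b' }
  L → a a f: FIRST = { 'a' }
Productions for X:
  X → f b: FIRST = { 'f' }
  X → X X /: FIRST = { 'f' }
Y has only one production, so no FIRST/FIRST conflict is possible there.

Conflict for X: X → f b and X → X X /
  Overlap: { 'f' }

Answer: Yes. X → f b / X → X X '/' on { 'f' }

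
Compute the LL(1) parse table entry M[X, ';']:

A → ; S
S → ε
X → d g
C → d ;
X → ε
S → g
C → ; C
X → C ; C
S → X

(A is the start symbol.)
To find M[X, ';'], we find productions for X where ';' is in the predict set (PREDICT(N → α) = (FIRST(α) \ {ε}) ∪ (FOLLOW(N) if α ⇒* ε)).

Relevant sets:
  FIRST(C) = { ';', 'd' }
  FOLLOW(X) = { $ }

X → d g: PREDICT = { 'd' }
X → ε: PREDICT = { $ }
X → C ; C: PREDICT = { ';', 'd' }
  ';' is in predict set, so this production goes in M[X, ';']

M[X, ';'] = X → C ; C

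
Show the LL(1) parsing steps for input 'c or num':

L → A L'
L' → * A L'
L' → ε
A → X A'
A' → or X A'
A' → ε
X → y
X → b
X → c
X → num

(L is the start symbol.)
LL(1) parsing maintains a stack (initially the start symbol over $) and the input. At each step: if the stack top is a terminal, match it against the current input token; if it is a non-terminal N, replace it with the RHS of M[N, lookahead] (the unique production whose predict set contains the lookahead).

Stack is shown with the top on the left.

Stack         Input       Action
--------------------------------
L $           c or num $  output L → A L'
A L' $        c or num $  output A → X A'
X A' L' $     c or num $  output X → c
c A' L' $     c or num $  match 'c'
A' L' $       or num $    output A' → or X A'
or X A' L' $  or num $    match 'or'
X A' L' $     num $       output X → num
num A' L' $   num $       match 'num'
A' L' $       $           output A' → ε
L' $          $           output L' → ε
$             $           accept

The string is accepted.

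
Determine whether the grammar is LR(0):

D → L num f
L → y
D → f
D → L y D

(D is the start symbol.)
Yes, the grammar is LR(0)

Augment with D' → D and build the canonical LR(0) collection (I0 = CLOSURE({[D' → . D]}), then GOTO on every symbol after a dot until no new states appear). It has 9 states:
  I0: { [D → . L num f], [D → . L y D], [D → . f], [D' → . D], [L → . y] }  — shift
  I1: { [D' → D .] }  — accept
  I2: { [D → L . num f], [D → L . y D] }  — shift
  I3: { [D → f .] }  — reduce
  I4: { [L → y .] }  — reduce
  I5: { [D → L num . f] }  — shift
  I6: { [D → . L num f], [D → . L y D], [D → . f], [D → L y . D], [L → . y] }  — shift
  I7: { [D → L y D .] }  — reduce
  I8: { [D → L num f .] }  — reduce

Every state is either a pure shift/goto state or contains exactly one complete item and nothing to shift — no conflicts. The grammar is LR(0).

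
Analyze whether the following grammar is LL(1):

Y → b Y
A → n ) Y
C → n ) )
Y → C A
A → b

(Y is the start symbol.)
Yes, the grammar is LL(1).

A grammar is LL(1) if for each non-terminal N with multiple productions, the predict sets of those productions are pairwise disjoint, where PREDICT(N → α) = (FIRST(α) \ {ε}) ∪ (FOLLOW(N) if α ⇒* ε).

Relevant sets:
  FIRST(C) = { 'n' }

For Y:
  PREDICT(Y → b Y) = { 'b' }
  PREDICT(Y → C A) = { 'n' }
For A:
  PREDICT(A → n ')' Y) = { 'n' }
  PREDICT(A → b) = { 'b' }
C has a single production, so nothing to check there.

All predict sets are disjoint. The grammar IS LL(1).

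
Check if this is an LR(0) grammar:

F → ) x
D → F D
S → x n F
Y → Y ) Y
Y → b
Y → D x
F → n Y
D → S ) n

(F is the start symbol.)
Augment with F' → F and build the canonical LR(0) collection (I0 = CLOSURE({[F' → . F]}), then GOTO on every symbol after a dot until no new states appear). It has 19 states:
  I0: { [F → . ) x], [F → . n Y], [F' → . F] }  — shift
  I1: { [F → ) . x] }  — shift
  I2: { [F' → F .] }  — accept
  I3: { [D → . F D], [D → . S ) n], [F → . ) x], [F → . n Y], [F → n . Y], [S → . x n F], [Y → . D x], [Y → . Y ) Y], [Y → . b] }  — shift
  I4: { [Y → D . x] }  — shift
  I5: { [D → . F D], [D → . S ) n], [D → F . D], [F → . ) x], [F → . n Y], [S → . x n F] }  — shift
  I6: { [D → S . ) n] }  — shift
  I7: { [F → n Y .], [Y → Y . ) Y] }  — shift, reduce
  I8: { [Y → b .] }  — reduce
  I9: { [S → x . n F] }  — shift
  I10: { [F → . ) x], [F → . n Y], [S → x n . F] }  — shift
  I11: { [S → x n F .] }  — reduce
  I12: { [D → . F D], [D → . S ) n], [F → . ) x], [F → . n Y], [S → . x n F], [Y → . D x], [Y → . Y ) Y], [Y → . b], [Y → Y ) . Y] }  — shift
  I13: { [Y → Y ) Y .], [Y → Y . ) Y] }  — shift, reduce
  I14: { [D → S ) . n] }  — shift
  I15: { [D → S ) n .] }  — reduce
  I16: { [D → F D .] }  — reduce
  I17: { [Y → D x .] }  — reduce
  I18: { [F → ) x .] }  — reduce

Conflict in state I7:
  Shift-reduce conflict between [F → n Y .] and [Y → Y . ) Y]
So the grammar is NOT LR(0).

Answer: No. Shift-reduce conflict between [F → n Y .] and [Y → Y . ) Y]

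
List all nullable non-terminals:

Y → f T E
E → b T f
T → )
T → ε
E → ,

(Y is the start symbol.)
{ 'T' }

A non-terminal is nullable if it can derive ε (the empty string): either it has an ε-production, or it has a production whose right-hand side consists entirely of nullable non-terminals.

ε-productions: T → ε
So T is immediately nullable.
No further non-terminal can be added: every production for the remaining non-terminals contains a terminal or a non-nullable non-terminal.
Nullable = { 'T' }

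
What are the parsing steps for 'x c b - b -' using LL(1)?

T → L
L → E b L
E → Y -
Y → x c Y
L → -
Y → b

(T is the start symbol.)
LL(1) parsing maintains a stack (initially the start symbol over $) and the input. At each step: if the stack top is a terminal, match it against the current input token; if it is a non-terminal N, replace it with the RHS of M[N, lookahead] (the unique production whose predict set contains the lookahead).

Stack is shown with the top on the left.

Stack          Input          Action
------------------------------------
T $            x c b - b - $  output T → L
L $            x c b - b - $  output L → E b L
E b L $        x c b - b - $  output E → Y -
Y - b L $      x c b - b - $  output Y → x c Y
x c Y - b L $  x c b - b - $  match 'x'
c Y - b L $    c b - b - $    match 'c'
Y - b L $      b - b - $      output Y → b
b - b L $      b - b - $      match 'b'
- b L $        - b - $        match '-'
b L $          b - $          match 'b'
L $            - $            output L → -
- $            - $            match '-'
$              $              accept

The string is accepted.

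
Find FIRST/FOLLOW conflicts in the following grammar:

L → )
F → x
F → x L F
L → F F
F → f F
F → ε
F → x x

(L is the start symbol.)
A FIRST/FOLLOW conflict occurs when a non-terminal N has a nullable alternative N → β (β ⇒* ε) and another alternative N → α with FIRST(α) ∩ FOLLOW(N) ≠ ∅: on such a lookahead the parser cannot decide between expanding α and letting N vanish via β.

Nullable non-terminals: F, L.
FIRST sets used below: FIRST(F) = { 'f', 'x', ε }

F: nullable alternative(s) F → ε; FOLLOW(F) = { $, 'f', 'x' }
  F → x: FIRST \ {ε} = { 'x' } — overlaps FOLLOW(F) on { 'x' }: CONFLICT
  F → x L F: FIRST \ {ε} = { 'x' } — overlaps FOLLOW(F) on { 'x' }: CONFLICT
  F → f F: FIRST \ {ε} = { 'f' } — overlaps FOLLOW(F) on { 'f' }: CONFLICT
  F → ε: FIRST \ {ε} = { } — this is the only nullable alternative, skip
  F → x x: FIRST \ {ε} = { 'x' } — overlaps FOLLOW(F) on { 'x' }: CONFLICT

L: nullable alternative(s) L → F F; FOLLOW(L) = { $, 'f', 'x' }
  L → ): FIRST \ {ε} = { ')' } — disjoint from FOLLOW(L)
  L → F F: FIRST \ {ε} = { 'f', 'x' } — this is the only nullable alternative, skip

So the grammar has 4 FIRST/FOLLOW conflicts (marked CONFLICT above).

Answer: Yes. F → x with FOLLOW(F) on { 'x' }; F → x L F with FOLLOW(F) on { 'x' }; F → f F with FOLLOW(F) on { 'f' }; F → x x with FOLLOW(F) on { 'x' }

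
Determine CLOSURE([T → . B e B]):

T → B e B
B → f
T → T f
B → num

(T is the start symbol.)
Start with: [T → . B e B]
  [T → . B e B] has the dot before B: add [B → . f], [B → . num]
No further items can be added.

CLOSURE = { [B → . f], [B → . num], [T → . B e B] }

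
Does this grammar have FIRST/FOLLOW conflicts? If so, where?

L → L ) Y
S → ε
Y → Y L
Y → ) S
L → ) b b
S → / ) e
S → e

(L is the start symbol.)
A FIRST/FOLLOW conflict occurs when a non-terminal N has a nullable alternative N → β (β ⇒* ε) and another alternative N → α with FIRST(α) ∩ FOLLOW(N) ≠ ∅: on such a lookahead the parser cannot decide between expanding α and letting N vanish via β.

Nullable non-terminals: S.

S: nullable alternative(s) S → ε; FOLLOW(S) = { $, ')' }
  S → ε: FIRST \ {ε} = { } — this is the only nullable alternative, skip
  S → / ) e: FIRST \ {ε} = { '/' } — disjoint from FOLLOW(S)
  S → e: FIRST \ {ε} = { 'e' } — disjoint from FOLLOW(S)

L, Y have no nullable alternative, so no FIRST/FOLLOW check is needed there.

No FIRST/FOLLOW conflicts found.

Answer: No FIRST/FOLLOW conflicts.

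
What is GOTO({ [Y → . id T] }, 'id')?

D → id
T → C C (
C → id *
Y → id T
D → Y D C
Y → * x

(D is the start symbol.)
{ [C → . id *], [T → . C C (], [Y → id . T] }

GOTO(I, 'id') = CLOSURE({ [A → αX.β] : [A → α.Xβ] ∈ I, X = 'id' })

Items with dot before 'id', with the dot advanced:
  [Y → . id T] → [Y → id . T]
Closure of the advanced items:
  [Y → id . T] has the dot before T: add [T → . C C (]
  [T → . C C (] has the dot before C: add [C → . id *]

GOTO = { [C → . id *], [T → . C C (], [Y → id . T] }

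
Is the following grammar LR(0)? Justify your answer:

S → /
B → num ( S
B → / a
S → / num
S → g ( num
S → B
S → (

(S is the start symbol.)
No. Shift-reduce conflict between [S → / .] and [B → / . a]

Augment with S' → S and build the canonical LR(0) collection (I0 = CLOSURE({[S' → . S]}), then GOTO on every symbol after a dot until no new states appear). It has 13 states:
  I0: { [B → . / a], [B → . num ( S], [S → . (], [S → . / num], [S → . /], [S → . B], [S → . g ( num], [S' → . S] }  — shift
  I1: { [S → ( .] }  — reduce
  I2: { [B → / . a], [S → / . num], [S → / .] }  — shift, reduce
  I3: { [S → B .] }  — reduce
  I4: { [S' → S .] }  — accept
  I5: { [S → g . ( num] }  — shift
  I6: { [B → num . ( S] }  — shift
  I7: { [B → . / a], [B → . num ( S], [B → num ( . S], [S → . (], [S → . / num], [S → . /], [S → . B], [S → . g ( num] }  — shift
  I8: { [B → num ( S .] }  — reduce
  I9: { [S → g ( . num] }  — shift
  I10: { [S → g ( num .] }  — reduce
  I11: { [B → / a .] }  — reduce
  I12: { [S → / num .] }  — reduce

Conflict in state I2:
  Shift-reduce conflict between [S → / .] and [B → / . a]
So the grammar is NOT LR(0).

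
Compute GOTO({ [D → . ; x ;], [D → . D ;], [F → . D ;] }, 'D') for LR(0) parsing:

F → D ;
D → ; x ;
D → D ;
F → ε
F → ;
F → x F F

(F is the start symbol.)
GOTO(I, 'D') = CLOSURE({ [A → αX.β] : [A → α.Xβ] ∈ I, X = 'D' })

Items with dot before 'D', with the dot advanced:
  [D → . D ;] → [D → D . ;]
  [F → . D ;] → [F → D . ;]
Closure adds nothing (no advanced item has the dot before a non-terminal).

GOTO = { [D → D . ;], [F → D . ;] }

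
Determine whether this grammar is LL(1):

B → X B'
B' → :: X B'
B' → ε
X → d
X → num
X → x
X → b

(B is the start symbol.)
A grammar is LL(1) if for each non-terminal N with multiple productions, the predict sets of those productions are pairwise disjoint, where PREDICT(N → α) = (FIRST(α) \ {ε}) ∪ (FOLLOW(N) if α ⇒* ε).

Relevant sets:
  FOLLOW(B') = { $ }

For B':
  PREDICT(B' → :: X B') = { '::' }
  PREDICT(B' → ε) = { $ }
For X:
  PREDICT(X → d) = { 'd' }
  PREDICT(X → num) = { 'num' }
  PREDICT(X → x) = { 'x' }
  PREDICT(X → b) = { 'b' }
B has a single production, so nothing to check there.

All predict sets are disjoint. The grammar IS LL(1).

Answer: Yes, the grammar is LL(1).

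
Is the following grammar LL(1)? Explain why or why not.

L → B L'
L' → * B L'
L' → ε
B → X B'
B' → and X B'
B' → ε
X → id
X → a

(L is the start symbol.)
A grammar is LL(1) if for each non-terminal N with multiple productions, the predict sets of those productions are pairwise disjoint, where PREDICT(N → α) = (FIRST(α) \ {ε}) ∪ (FOLLOW(N) if α ⇒* ε).

Relevant sets:
  FOLLOW(L') = { $ }
  FOLLOW(B') = { $, '*' }

For L':
  PREDICT(L' → '*' B L') = { '*' }
  PREDICT(L' → ε) = { $ }
For B':
  PREDICT(B' → and X B') = { 'and' }
  PREDICT(B' → ε) = { $, '*' }
For X:
  PREDICT(X → id) = { 'id' }
  PREDICT(X → a) = { 'a' }
L, B have a single production, so nothing to check there.

All predict sets are disjoint. The grammar IS LL(1).

Answer: Yes, the grammar is LL(1).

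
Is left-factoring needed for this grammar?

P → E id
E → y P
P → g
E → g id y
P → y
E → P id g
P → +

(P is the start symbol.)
No, left-factoring is not needed

Left-factoring is needed when two productions for the same non-terminal
share a common prefix on the right-hand side.

Productions for P:
  P → E id
  P → g
  P → y
  P → +
Productions for E:
  E → y P
  E → g id y
  E → P id g

No common prefixes found.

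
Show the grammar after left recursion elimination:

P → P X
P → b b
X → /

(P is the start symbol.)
P is directly left-recursive. The standard transformation for
  A → A α₁ | ... | A α_m | β₁ | ... | β_n
is
  A  → β₁ A' | ... | β_n A'
  A' → α₁ A' | ... | α_m A' | ε

P → b b becomes P → b b P'
P → P X becomes P' → X P'
Add P' → ε

Productions for other non-terminals are unchanged:
  X → /

Resulting grammar:
P → b b P'
P' → X P'
P' → ε
X → /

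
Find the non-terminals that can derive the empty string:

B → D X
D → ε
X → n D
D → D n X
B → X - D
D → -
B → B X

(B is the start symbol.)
{ 'D' }

ε-productions: D → ε
So D is immediately nullable.
No further non-terminal can be added: every production for the remaining non-terminals contains a terminal or a non-nullable non-terminal.
Nullable = { 'D' }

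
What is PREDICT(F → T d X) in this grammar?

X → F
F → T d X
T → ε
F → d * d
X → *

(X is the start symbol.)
{ 'd' }

PREDICT(F → T d X) = (FIRST(RHS) \ {ε}) ∪ (FOLLOW(F) if ε ∈ FIRST(RHS), i.e. RHS ⇒* ε)
FIRST(T) = { ε }
FIRST(T d X) = { 'd' }
ε ∉ FIRST(T d X), so FOLLOW(F) is not added.
PREDICT(F → T d X) = { 'd' }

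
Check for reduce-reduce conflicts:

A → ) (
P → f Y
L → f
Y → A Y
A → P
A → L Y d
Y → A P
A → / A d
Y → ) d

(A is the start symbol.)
Yes — I10: [A → P .] vs [Y → A P .]

Augment with A' → A and build the canonical LR(0) collection (I0 = CLOSURE({[A' → . A]}), then GOTO on every symbol after a dot until no new states appear). It has 18 states:
  I0: { [A → . ) (], [A → . / A d], [A → . L Y d], [A → . P], [A' → . A], [L → . f], [P → . f Y] }  — shift
  I1: { [A → ) . (] }  — shift
  I2: { [A → . ) (], [A → . / A d], [A → . L Y d], [A → . P], [A → / . A d], [L → . f], [P → . f Y] }  — shift
  I3: { [A' → A .] }  — accept
  I4: { [A → . ) (], [A → . / A d], [A → . L Y d], [A → . P], [A → L . Y d], [L → . f], [P → . f Y], [Y → . ) d], [Y → . A P], [Y → . A Y] }  — shift
  I5: { [A → P .] }  — reduce
  I6: { [A → . ) (], [A → . / A d], [A → . L Y d], [A → . P], [L → . f], [L → f .], [P → . f Y], [P → f . Y], [Y → . ) d], [Y → . A P], [Y → . A Y] }  — shift, reduce
  I7: { [A → ) . (], [Y → ) . d] }  — shift
  I8: { [A → . ) (], [A → . / A d], [A → . L Y d], [A → . P], [L → . f], [P → . f Y], [Y → . ) d], [Y → . A P], [Y → . A Y], [Y → A . P], [Y → A . Y] }  — shift
  I9: { [P → f Y .] }  — reduce
  I10: { [A → P .], [Y → A P .] }  — 2 reduces
  I11: { [Y → A Y .] }  — reduce
  I12: { [A → ) ( .] }  — reduce
  I13: { [Y → ) d .] }  — reduce
  I14: { [A → L Y . d] }  — shift
  I15: { [A → L Y d .] }  — reduce
  I16: { [A → / A . d] }  — shift
  I17: { [A → / A d .] }  — reduce

I10 contains complete items [A → P .], [Y → A P .] — reduce-reduce conflict.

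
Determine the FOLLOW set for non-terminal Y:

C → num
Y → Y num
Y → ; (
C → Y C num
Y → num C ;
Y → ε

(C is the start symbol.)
{ ';', 'num' }

In Y → Y num: Y is followed by num, add FIRST(num) \ {ε} = { 'num' }
In C → Y C num: Y is followed by C num, add FIRST(C num) \ {ε} = { ';', 'num' }

Taking the union: FOLLOW(Y) = { ';', 'num' }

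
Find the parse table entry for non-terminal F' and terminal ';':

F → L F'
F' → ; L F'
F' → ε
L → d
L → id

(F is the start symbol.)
To find M[F', ';'], we find productions for F' where ';' is in the predict set (PREDICT(N → α) = (FIRST(α) \ {ε}) ∪ (FOLLOW(N) if α ⇒* ε)).

Relevant sets:
  FOLLOW(F') = { $ }

F' → ; L F': PREDICT = { ';' }
  ';' is in predict set, so this production goes in M[F', ';']
F' → ε: PREDICT = { $ }

M[F', ';'] = F' → ; L F'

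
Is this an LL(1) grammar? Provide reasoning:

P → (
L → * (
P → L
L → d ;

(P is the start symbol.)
Yes, the grammar is LL(1).

A grammar is LL(1) if for each non-terminal N with multiple productions, the predict sets of those productions are pairwise disjoint, where PREDICT(N → α) = (FIRST(α) \ {ε}) ∪ (FOLLOW(N) if α ⇒* ε).

Relevant sets:
  FIRST(L) = { '*', 'd' }

For P:
  PREDICT(P → '(') = { '(' }
  PREDICT(P → L) = { '*', 'd' }
For L:
  PREDICT(L → '*' '(') = { '*' }
  PREDICT(L → d ';') = { 'd' }

All predict sets are disjoint. The grammar IS LL(1).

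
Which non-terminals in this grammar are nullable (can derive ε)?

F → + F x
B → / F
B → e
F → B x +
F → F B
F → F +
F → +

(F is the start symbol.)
There are no ε-productions, so no non-terminal can derive ε.
No non-terminals are nullable.

Answer: None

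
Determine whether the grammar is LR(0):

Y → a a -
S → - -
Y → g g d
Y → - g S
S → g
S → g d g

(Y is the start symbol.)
A grammar is LR(0) if no state in the canonical LR(0) collection has:
  - both a shift item (dot before a terminal) and a complete item (shift-reduce conflict), or
  - two or more complete items (reduce-reduce conflict; the accept item [Y' → Y .] counts as a complete item here).

Augment with Y' → Y and build the canonical LR(0) collection (I0 = CLOSURE({[Y' → . Y]}), then GOTO on every symbol after a dot until no new states appear). It has 16 states:
  I0: { [Y → . - g S], [Y → . a a -], [Y → . g g d], [Y' → . Y] }  — shift
  I1: { [Y → - . g S] }  — shift
  I2: { [Y' → Y .] }  — accept
  I3: { [Y → a . a -] }  — shift
  I4: { [Y → g . g d] }  — shift
  I5: { [Y → g g . d] }  — shift
  I6: { [Y → g g d .] }  — reduce
  I7: { [Y → a a . -] }  — shift
  I8: { [Y → a a - .] }  — reduce
  I9: { [S → . - -], [S → . g d g], [S → . g], [Y → - g . S] }  — shift
  I10: { [S → - . -] }  — shift
  I11: { [Y → - g S .] }  — reduce
  I12: { [S → g . d g], [S → g .] }  — shift, reduce
  I13: { [S → g d . g] }  — shift
  I14: { [S → g d g .] }  — reduce
  I15: { [S → - - .] }  — reduce

Conflict in state I12:
  Shift-reduce conflict between [S → g .] and [S → g . d g]
So the grammar is NOT LR(0).

Answer: No. Shift-reduce conflict between [S → g .] and [S → g . d g]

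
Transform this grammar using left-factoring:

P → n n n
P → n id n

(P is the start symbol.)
P → n P'
P' → n n
P' → id n

Left-factoring transforms A → αβ₁ | αβ₂ into A → αA' and A' → β₁ | β₂
(α is the longest common prefix among the alternatives). Repeat until
no nonterminal has two alternatives with a common prefix.

Round 1: P has alternatives sharing prefix 'n'. Introduce P': P → n P'
  Add: P' → n n
  Add: P' → id n

No remaining common prefixes — done.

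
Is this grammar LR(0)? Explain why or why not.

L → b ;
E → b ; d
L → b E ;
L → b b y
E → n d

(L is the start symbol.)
A grammar is LR(0) if no state in the canonical LR(0) collection has:
  - both a shift item (dot before a terminal) and a complete item (shift-reduce conflict), or
  - two or more complete items (reduce-reduce conflict; the accept item [L' → L .] counts as a complete item here).

Augment with L' → L and build the canonical LR(0) collection (I0 = CLOSURE({[L' → . L]}), then GOTO on every symbol after a dot until no new states appear). It has 12 states:
  I0: { [L → . b ;], [L → . b E ;], [L → . b b y], [L' → . L] }  — shift
  I1: { [L' → L .] }  — accept
  I2: { [E → . b ; d], [E → . n d], [L → b . ;], [L → b . E ;], [L → b . b y] }  — shift
  I3: { [L → b ; .] }  — reduce
  I4: { [L → b E . ;] }  — shift
  I5: { [E → b . ; d], [L → b b . y] }  — shift
  I6: { [E → n . d] }  — shift
  I7: { [E → n d .] }  — reduce
  I8: { [E → b ; . d] }  — shift
  I9: { [L → b b y .] }  — reduce
  I10: { [E → b ; d .] }  — reduce
  I11: { [L → b E ; .] }  — reduce

Every state is either a pure shift/goto state or contains exactly one complete item and nothing to shift — no conflicts. The grammar is LR(0).

Answer: Yes, the grammar is LR(0)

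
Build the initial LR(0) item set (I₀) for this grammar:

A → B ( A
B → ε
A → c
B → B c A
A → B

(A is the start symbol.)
First, augment the grammar with A' → A
I₀ = CLOSURE({ [A' → . A] }):
  [A' → . A] has the dot before A: add [A → . B ( A], [A → . c], [A → . B]
  [A → . B ( A] has the dot before B: add [B → .], [B → . B c A]
No further items can be added.

I₀ = { [A → . B ( A], [A → . B], [A → . c], [A' → . A], [B → . B c A], [B → .] }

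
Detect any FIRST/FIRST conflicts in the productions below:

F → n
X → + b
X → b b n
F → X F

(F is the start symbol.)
No FIRST/FIRST conflicts.

A FIRST/FIRST conflict occurs when two productions N → α and N → β for the same non-terminal have FIRST(α) ∩ FIRST(β) ≠ ∅ (with ε ∈ FIRST of a nullable right-hand side, so two nullable alternatives also conflict).

FIRST sets of the non-terminals at (or reachable through a nullable prefix from) the front of some alternative:
  FIRST(X) = { '+', 'b' }

Productions for F:
  F → n: FIRST = { 'n' }
  F → X F: FIRST = { '+', 'b' }
Productions for X:
  X → + b: FIRST = { '+' }
  X → b b n: FIRST = { 'b' }

All alternatives of each non-terminal have pairwise disjoint FIRST sets.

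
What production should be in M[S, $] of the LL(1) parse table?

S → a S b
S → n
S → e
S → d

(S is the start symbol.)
Empty (error entry)

To find M[S, $], we find productions for S where $ is in the predict set (PREDICT(N → α) = (FIRST(α) \ {ε}) ∪ (FOLLOW(N) if α ⇒* ε)).

S → a S b: PREDICT = { 'a' }
S → n: PREDICT = { 'n' }
S → e: PREDICT = { 'e' }
S → d: PREDICT = { 'd' }

M[S, $] is empty (no production applies)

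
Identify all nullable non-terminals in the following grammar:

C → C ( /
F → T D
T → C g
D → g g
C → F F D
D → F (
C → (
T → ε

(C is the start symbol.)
ε-productions: T → ε
So T is immediately nullable.
No further non-terminal can be added: every production for the remaining non-terminals contains a terminal or a non-nullable non-terminal.
Nullable = { 'T' }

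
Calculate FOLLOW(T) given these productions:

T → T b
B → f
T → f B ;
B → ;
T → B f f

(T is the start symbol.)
{ $, 'b' }

To compute FOLLOW(T), find every occurrence of T on a right-hand side N → α T β: add FIRST(β) \ {ε}, and if β is empty or nullable also add FOLLOW(N). Iterate to a fixed point.

T is the start symbol, so $ ∈ FOLLOW(T).
In T → T b: T is followed by b, add FIRST(b) \ {ε} = { 'b' }

Taking the union: FOLLOW(T) = { $, 'b' }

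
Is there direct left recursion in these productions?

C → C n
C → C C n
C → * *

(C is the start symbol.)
C → C n: LEFT RECURSIVE (starts with C)
C → C C n: LEFT RECURSIVE (starts with C)
C → * *: starts with '*'

The grammar has direct left recursion on: C.

Answer: Yes, C is left-recursive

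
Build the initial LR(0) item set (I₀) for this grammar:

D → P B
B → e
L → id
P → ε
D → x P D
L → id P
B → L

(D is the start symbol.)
{ [D → . P B], [D → . x P D], [D' → . D], [P → .] }

First, augment the grammar with D' → D
I₀ = CLOSURE({ [D' → . D] }):
  [D' → . D] has the dot before D: add [D → . P B], [D → . x P D]
  [D → . P B] has the dot before P: add [P → .]
No further items can be added.

I₀ = { [D → . P B], [D → . x P D], [D' → . D], [P → .] }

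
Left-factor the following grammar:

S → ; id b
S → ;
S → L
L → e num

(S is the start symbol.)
S → ; S'
S' → id b
S' → ε
S → L
L → e num

Left-factoring transforms A → αβ₁ | αβ₂ into A → αA' and A' → β₁ | β₂
(α is the longest common prefix among the alternatives). Repeat until
no nonterminal has two alternatives with a common prefix.

Round 1: S has alternatives sharing prefix ';'. Introduce S': S → ; S'
  Add: S' → id b
  Add: S' → ε

No remaining common prefixes — done.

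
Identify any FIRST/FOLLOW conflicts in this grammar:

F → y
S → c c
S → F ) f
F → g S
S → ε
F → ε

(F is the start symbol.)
Nullable non-terminals: F, S.
FIRST sets used below: FIRST(F) = { 'g', 'y', ε }

F: nullable alternative(s) F → ε; FOLLOW(F) = { $, ')' }
  F → y: FIRST \ {ε} = { 'y' } — disjoint from FOLLOW(F)
  F → g S: FIRST \ {ε} = { 'g' } — disjoint from FOLLOW(F)
  F → ε: FIRST \ {ε} = { } — this is the only nullable alternative, skip

S: nullable alternative(s) S → ε; FOLLOW(S) = { $, ')' }
  S → c c: FIRST \ {ε} = { 'c' } — disjoint from FOLLOW(S)
  S → F ) f: FIRST \ {ε} = { ')', 'g', 'y' } — overlaps FOLLOW(S) on { ')' }: CONFLICT
  S → ε: FIRST \ {ε} = { } — this is the only nullable alternative, skip

So the grammar has 1 FIRST/FOLLOW conflict (marked CONFLICT above).

Answer: Yes. S → F ')' f with FOLLOW(S) on { ')' }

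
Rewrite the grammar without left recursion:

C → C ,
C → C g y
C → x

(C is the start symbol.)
C → x C'
C' → , C'
C' → g y C'
C' → ε

C is directly left-recursive. The standard transformation for
  A → A α₁ | ... | A α_m | β₁ | ... | β_n
is
  A  → β₁ A' | ... | β_n A'
  A' → α₁ A' | ... | α_m A' | ε

C → x becomes C → x C'
C → C , becomes C' → , C'
C → C g y becomes C' → g y C'
Add C' → ε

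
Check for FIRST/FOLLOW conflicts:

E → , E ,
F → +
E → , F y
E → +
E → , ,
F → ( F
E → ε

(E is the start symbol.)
Yes. E → ',' E ',' with FOLLOW(E) on { ',' }; E → ',' F y with FOLLOW(E) on { ',' }; E → ',' ',' with FOLLOW(E) on { ',' }

Nullable non-terminals: E.

E: nullable alternative(s) E → ε; FOLLOW(E) = { $, ',' }
  E → , E ,: FIRST \ {ε} = { ',' } — overlaps FOLLOW(E) on { ',' }: CONFLICT
  E → , F y: FIRST \ {ε} = { ',' } — overlaps FOLLOW(E) on { ',' }: CONFLICT
  E → +: FIRST \ {ε} = { '+' } — disjoint from FOLLOW(E)
  E → , ,: FIRST \ {ε} = { ',' } — overlaps FOLLOW(E) on { ',' }: CONFLICT
  E → ε: FIRST \ {ε} = { } — this is the only nullable alternative, skip

F has no nullable alternative, so no FIRST/FOLLOW check is needed there.

So the grammar has 3 FIRST/FOLLOW conflicts (marked CONFLICT above).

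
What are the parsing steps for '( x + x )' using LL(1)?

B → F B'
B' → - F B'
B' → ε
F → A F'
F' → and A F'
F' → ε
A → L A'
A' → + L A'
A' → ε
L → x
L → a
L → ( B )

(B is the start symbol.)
LL(1) parsing maintains a stack (initially the start symbol over $) and the input. At each step: if the stack top is a terminal, match it against the current input token; if it is a non-terminal N, replace it with the RHS of M[N, lookahead] (the unique production whose predict set contains the lookahead).

Stack is shown with the top on the left.

Stack                      Input        Action
----------------------------------------------
B $                        ( x + x ) $  output B → F B'
F B' $                     ( x + x ) $  output F → A F'
A F' B' $                  ( x + x ) $  output A → L A'
L A' F' B' $               ( x + x ) $  output L → ( B )
( B ) A' F' B' $           ( x + x ) $  match '('
B ) A' F' B' $             x + x ) $    output B → F B'
F B' ) A' F' B' $          x + x ) $    output F → A F'
A F' B' ) A' F' B' $       x + x ) $    output A → L A'
L A' F' B' ) A' F' B' $    x + x ) $    output L → x
x A' F' B' ) A' F' B' $    x + x ) $    match 'x'
A' F' B' ) A' F' B' $      + x ) $      output A' → + L A'
+ L A' F' B' ) A' F' B' $  + x ) $      match '+'
L A' F' B' ) A' F' B' $    x ) $        output L → x
x A' F' B' ) A' F' B' $    x ) $        match 'x'
A' F' B' ) A' F' B' $      ) $          output A' → ε
F' B' ) A' F' B' $         ) $          output F' → ε
B' ) A' F' B' $            ) $          output B' → ε
) A' F' B' $               ) $          match ')'
A' F' B' $                 $            output A' → ε
F' B' $                    $            output F' → ε
B' $                       $            output B' → ε
$                          $            accept

The string is accepted.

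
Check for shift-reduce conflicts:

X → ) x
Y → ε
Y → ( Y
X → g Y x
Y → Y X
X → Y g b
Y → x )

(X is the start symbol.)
A shift-reduce conflict occurs when an LR(0) state has both:
  - a complete (reduce) item [A → α .] (dot at the end), and
  - a shift item [B → β . c γ] (dot before a terminal).

Augment with X' → X and build the canonical LR(0) collection (I0 = CLOSURE({[X' → . X]}), then GOTO on every symbol after a dot until no new states appear). It has 15 states:
  I0: { [X → . ) x], [X → . Y g b], [X → . g Y x], [X' → . X], [Y → . ( Y], [Y → . Y X], [Y → . x )], [Y → .] }  — shift, reduce
  I1: { [Y → ( . Y], [Y → . ( Y], [Y → . Y X], [Y → . x )], [Y → .] }  — shift, reduce
  I2: { [X → ) . x] }  — shift
  I3: { [X' → X .] }  — accept
  I4: { [X → . ) x], [X → . Y g b], [X → . g Y x], [X → Y . g b], [Y → . ( Y], [Y → . Y X], [Y → . x )], [Y → .], [Y → Y . X] }  — shift, reduce
  I5: { [X → g . Y x], [Y → . ( Y], [Y → . Y X], [Y → . x )], [Y → .] }  — shift, reduce
  I6: { [Y → x . )] }  — shift
  I7: { [Y → x ) .] }  — reduce
  I8: { [X → . ) x], [X → . Y g b], [X → . g Y x], [X → g Y . x], [Y → . ( Y], [Y → . Y X], [Y → . x )], [Y → .], [Y → Y . X] }  — shift, reduce
  I9: { [Y → Y X .] }  — reduce
  I10: { [X → g Y x .], [Y → x . )] }  — shift, reduce
  I11: { [X → Y g . b], [X → g . Y x], [Y → . ( Y], [Y → . Y X], [Y → . x )], [Y → .] }  — shift, reduce
  I12: { [X → Y g b .] }  — reduce
  I13: { [X → ) x .] }  — reduce
  I14: { [X → . ) x], [X → . Y g b], [X → . g Y x], [Y → ( Y .], [Y → . ( Y], [Y → . Y X], [Y → . x )], [Y → .], [Y → Y . X] }  — shift, 2 reduces

I0 contains reduce item [Y → .] and shift items [X → . ) x], [X → . g Y x], [Y → . ( Y], [Y → . x )] — shift-reduce conflict.
I1 contains reduce item [Y → .] and shift items [Y → . ( Y], [Y → . x )] — shift-reduce conflict.
I4 contains reduce item [Y → .] and shift items [X → . ) x], [X → Y . g b], [X → . g Y x], [Y → . ( Y], [Y → . x )] — shift-reduce conflict.
I5 contains reduce item [Y → .] and shift items [Y → . ( Y], [Y → . x )] — shift-reduce conflict.
I8 contains reduce item [Y → .] and shift items [X → . ) x], [X → . g Y x], [X → g Y . x], [Y → . ( Y], [Y → . x )] — shift-reduce conflict.
I10 contains reduce item [X → g Y x .] and shift item [Y → x . )] — shift-reduce conflict.
I11 contains reduce item [Y → .] and shift items [X → Y g . b], [Y → . ( Y], [Y → . x )] — shift-reduce conflict.
I14 contains reduce items [Y → .], [Y → ( Y .] and shift items [X → . ) x], [X → . g Y x], [Y → . ( Y], [Y → . x )] — shift-reduce conflict.

Answer: Yes — I0: [Y → .] vs [X → . ) x]; I1: [Y → .] vs [Y → . ( Y]; I4: [Y → .] vs [X → . ) x]; I5: [Y → .] vs [Y → . ( Y]; I8: [Y → .] vs [X → . ) x]; I10: [X → g Y x .] vs [Y → x . )]; I11: [Y → .] vs [X → Y g . b]; I14: [Y → .] vs [X → . ) x]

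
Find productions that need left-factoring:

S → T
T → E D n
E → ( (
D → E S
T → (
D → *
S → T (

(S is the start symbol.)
Yes, S has productions with common prefix 'T'

Left-factoring is needed when two productions for the same non-terminal
share a common prefix on the right-hand side.

Productions for S:
  S → T
  S → T (
Productions for T:
  T → E D n
  T → (
Productions for D:
  D → E S
  D → *

Found common prefix 'T' in productions for S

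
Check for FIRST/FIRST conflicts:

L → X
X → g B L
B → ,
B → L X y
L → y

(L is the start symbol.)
No FIRST/FIRST conflicts.

FIRST sets of the non-terminals at (or reachable through a nullable prefix from) the front of some alternative:
  FIRST(X) = { 'g' }
  FIRST(L) = { 'g', 'y' }

Productions for L:
  L → X: FIRST = { 'g' }
  L → y: FIRST = { 'y' }
Productions for B:
  B → ,: FIRST = { ',' }
  B → L X y: FIRST = { 'g', 'y' }
X has only one production, so no FIRST/FIRST conflict is possible there.

All alternatives of each non-terminal have pairwise disjoint FIRST sets.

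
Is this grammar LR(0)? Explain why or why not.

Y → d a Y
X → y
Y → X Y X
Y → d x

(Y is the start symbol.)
A grammar is LR(0) if no state in the canonical LR(0) collection has:
  - both a shift item (dot before a terminal) and a complete item (shift-reduce conflict), or
  - two or more complete items (reduce-reduce conflict; the accept item [Y' → Y .] counts as a complete item here).

Augment with Y' → Y and build the canonical LR(0) collection (I0 = CLOSURE({[Y' → . Y]}), then GOTO on every symbol after a dot until no new states appear). It has 10 states:
  I0: { [X → . y], [Y → . X Y X], [Y → . d a Y], [Y → . d x], [Y' → . Y] }  — shift
  I1: { [X → . y], [Y → . X Y X], [Y → . d a Y], [Y → . d x], [Y → X . Y X] }  — shift
  I2: { [Y' → Y .] }  — accept
  I3: { [Y → d . a Y], [Y → d . x] }  — shift
  I4: { [X → y .] }  — reduce
  I5: { [X → . y], [Y → . X Y X], [Y → . d a Y], [Y → . d x], [Y → d a . Y] }  — shift
  I6: { [Y → d x .] }  — reduce
  I7: { [Y → d a Y .] }  — reduce
  I8: { [X → . y], [Y → X Y . X] }  — shift
  I9: { [Y → X Y X .] }  — reduce

Every state is either a pure shift/goto state or contains exactly one complete item and nothing to shift — no conflicts. The grammar is LR(0).

Answer: Yes, the grammar is LR(0)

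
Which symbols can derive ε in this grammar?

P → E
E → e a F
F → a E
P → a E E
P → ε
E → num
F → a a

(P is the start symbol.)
ε-productions: P → ε
So P is immediately nullable.
No further non-terminal can be added: every production for the remaining non-terminals contains a terminal or a non-nullable non-terminal.
Nullable = { 'P' }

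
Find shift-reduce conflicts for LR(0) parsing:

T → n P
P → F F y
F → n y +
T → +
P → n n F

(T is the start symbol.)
No shift-reduce conflicts

Augment with T' → T and build the canonical LR(0) collection (I0 = CLOSURE({[T' → . T]}), then GOTO on every symbol after a dot until no new states appear). It has 14 states:
  I0: { [T → . +], [T → . n P], [T' → . T] }  — shift
  I1: { [T → + .] }  — reduce
  I2: { [T' → T .] }  — accept
  I3: { [F → . n y +], [P → . F F y], [P → . n n F], [T → n . P] }  — shift
  I4: { [F → . n y +], [P → F . F y] }  — shift
  I5: { [T → n P .] }  — reduce
  I6: { [F → n . y +], [P → n . n F] }  — shift
  I7: { [F → . n y +], [P → n n . F] }  — shift
  I8: { [F → n y . +] }  — shift
  I9: { [F → n y + .] }  — reduce
  I10: { [P → n n F .] }  — reduce
  I11: { [F → n . y +] }  — shift
  I12: { [P → F F . y] }  — shift
  I13: { [P → F F y .] }  — reduce

No state contains both a complete item and a shift item.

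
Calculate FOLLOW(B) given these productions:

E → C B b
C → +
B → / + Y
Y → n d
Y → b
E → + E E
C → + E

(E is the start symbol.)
To compute FOLLOW(B), find every occurrence of B on a right-hand side N → α B β: add FIRST(β) \ {ε}, and if β is empty or nullable also add FOLLOW(N). Iterate to a fixed point.

In E → C B b: B is followed by b, add FIRST(b) \ {ε} = { 'b' }

Taking the union: FOLLOW(B) = { 'b' }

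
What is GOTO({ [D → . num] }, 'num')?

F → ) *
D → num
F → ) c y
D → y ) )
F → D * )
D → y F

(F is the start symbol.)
GOTO(I, 'num') = CLOSURE({ [A → αX.β] : [A → α.Xβ] ∈ I, X = 'num' })

Items with dot before 'num', with the dot advanced:
  [D → . num] → [D → num .]
Closure adds nothing (no advanced item has the dot before a non-terminal).

GOTO = { [D → num .] }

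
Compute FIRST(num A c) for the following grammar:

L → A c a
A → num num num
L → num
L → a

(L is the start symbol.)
{ 'num' }

To compute FIRST(num A c), process the symbols left to right:
Symbol num is a terminal. Add 'num' and stop.
FIRST(num A c) = { 'num' }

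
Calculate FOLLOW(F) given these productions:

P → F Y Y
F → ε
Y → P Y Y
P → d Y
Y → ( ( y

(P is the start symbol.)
{ '(', 'd' }

To compute FOLLOW(F), find every occurrence of F on a right-hand side N → α F β: add FIRST(β) \ {ε}, and if β is empty or nullable also add FOLLOW(N). Iterate to a fixed point.

In P → F Y Y: F is followed by Y Y, add FIRST(Y Y) \ {ε} = { '(', 'd' }

Taking the union: FOLLOW(F) = { '(', 'd' }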